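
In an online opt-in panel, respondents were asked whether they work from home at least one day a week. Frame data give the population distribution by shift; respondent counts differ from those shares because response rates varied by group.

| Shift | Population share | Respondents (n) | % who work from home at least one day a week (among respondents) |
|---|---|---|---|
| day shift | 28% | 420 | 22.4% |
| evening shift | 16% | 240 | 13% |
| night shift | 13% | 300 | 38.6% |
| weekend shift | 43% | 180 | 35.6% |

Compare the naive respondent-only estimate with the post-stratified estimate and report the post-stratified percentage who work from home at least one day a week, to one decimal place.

28.7%

Naive respondent-only estimate (weights = respondent counts):
  (420/1140)×22.4 + (240/1140)×13 + (300/1140)×38.6 + (180/1140)×35.6 = 26.7684%
Reweighting by population shift shares:
  0.28×22.4 + 0.16×13 + 0.13×38.6 + 0.43×35.6 = 28.678%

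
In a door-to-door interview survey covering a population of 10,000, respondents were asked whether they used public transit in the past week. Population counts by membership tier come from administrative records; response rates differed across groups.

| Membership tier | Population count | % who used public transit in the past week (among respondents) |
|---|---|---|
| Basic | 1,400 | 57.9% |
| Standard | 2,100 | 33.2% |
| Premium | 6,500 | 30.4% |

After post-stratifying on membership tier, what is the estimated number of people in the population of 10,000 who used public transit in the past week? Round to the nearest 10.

3,480

Each cell contributes its population count × the respondent rate:
  Basic: 1,400 × 57.9% = 810.6
  Standard: 2,100 × 33.2% = 697.2
  Premium: 6,500 × 30.4% = 1976
Estimated total = 3483.8 → 3,480.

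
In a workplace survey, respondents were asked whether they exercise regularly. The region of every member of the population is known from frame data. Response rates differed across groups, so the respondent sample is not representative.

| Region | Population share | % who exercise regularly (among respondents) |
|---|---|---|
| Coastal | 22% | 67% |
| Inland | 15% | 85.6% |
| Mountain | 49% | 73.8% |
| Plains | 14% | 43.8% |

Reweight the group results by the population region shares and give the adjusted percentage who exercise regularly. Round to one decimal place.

69.9%

Each cell contributes population-share × respondent value:
  Coastal: 0.22 × 67 = 14.74
  Inland: 0.15 × 85.6 = 12.84
  Mountain: 0.49 × 73.8 = 36.162
  Plains: 0.14 × 43.8 = 6.132
Post-stratified estimate = 69.874 → 69.9%.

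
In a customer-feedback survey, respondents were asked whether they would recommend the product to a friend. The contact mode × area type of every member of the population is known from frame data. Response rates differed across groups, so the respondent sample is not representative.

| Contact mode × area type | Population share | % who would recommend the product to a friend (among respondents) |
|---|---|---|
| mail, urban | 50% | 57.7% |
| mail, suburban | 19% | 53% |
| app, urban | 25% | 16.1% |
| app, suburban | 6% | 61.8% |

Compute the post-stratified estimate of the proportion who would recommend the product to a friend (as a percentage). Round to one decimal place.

46.7%

Weight each group's respondent value by its population share:
  mail, urban: 0.5 × 57.7 = 28.85
  mail, suburban: 0.19 × 53 = 10.07
  app, urban: 0.25 × 16.1 = 4.025
  app, suburban: 0.06 × 61.8 = 3.708
Post-stratified estimate = 46.653 → 46.7%.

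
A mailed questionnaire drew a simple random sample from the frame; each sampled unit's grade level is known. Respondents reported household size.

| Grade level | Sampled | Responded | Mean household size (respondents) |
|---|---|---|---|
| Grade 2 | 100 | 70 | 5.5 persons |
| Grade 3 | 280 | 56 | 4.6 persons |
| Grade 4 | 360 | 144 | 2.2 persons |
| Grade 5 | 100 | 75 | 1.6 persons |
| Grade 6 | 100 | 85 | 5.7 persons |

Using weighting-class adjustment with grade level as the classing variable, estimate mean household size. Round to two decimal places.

Class response rates: Grade 2 70/100 = 70%, Grade 3 56/280 = 20%, Grade 4 144/360 = 40%, Grade 5 75/100 = 75%, Grade 6 85/100 = 85%.
Each respondent's weight = sampled/responded in their class; summing within a class gives n_sampled, so:
  Grade 2: 100 × 5.5 = 550
  Grade 3: 280 × 4.6 = 1288
  Grade 4: 360 × 2.2 = 792
  Grade 5: 100 × 1.6 = 160
  Grade 6: 100 × 5.7 = 570
Adjusted estimate = 3360 / 940 = 3.57447 → 3.57.

3.57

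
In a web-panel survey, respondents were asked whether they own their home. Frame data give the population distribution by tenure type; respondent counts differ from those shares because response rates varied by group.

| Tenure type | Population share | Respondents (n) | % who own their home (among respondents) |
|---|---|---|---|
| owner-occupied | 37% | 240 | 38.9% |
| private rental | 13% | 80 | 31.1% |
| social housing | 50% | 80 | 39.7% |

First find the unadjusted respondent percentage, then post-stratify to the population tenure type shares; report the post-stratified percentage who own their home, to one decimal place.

38.3%

Unadjusted (pooled respondent) estimate weights by respondent counts:
  (240/400)×38.9 + (80/400)×31.1 + (80/400)×39.7 = 37.5%
Reweighting by population tenure type shares:
  0.37×38.9 + 0.13×31.1 + 0.5×39.7 = 38.286%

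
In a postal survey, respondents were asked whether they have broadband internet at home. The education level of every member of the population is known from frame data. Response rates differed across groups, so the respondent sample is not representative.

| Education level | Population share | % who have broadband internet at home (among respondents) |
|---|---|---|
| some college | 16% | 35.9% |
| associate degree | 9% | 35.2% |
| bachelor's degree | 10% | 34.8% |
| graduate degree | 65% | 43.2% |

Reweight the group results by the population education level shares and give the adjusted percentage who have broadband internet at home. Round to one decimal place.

Post-stratification weights by population share, not respondent share:
  some college: 0.16 × 35.9 = 5.744
  associate degree: 0.09 × 35.2 = 3.168
  bachelor's degree: 0.1 × 34.8 = 3.48
  graduate degree: 0.65 × 43.2 = 28.08
Post-stratified estimate = 40.472 → 40.5%.

40.5%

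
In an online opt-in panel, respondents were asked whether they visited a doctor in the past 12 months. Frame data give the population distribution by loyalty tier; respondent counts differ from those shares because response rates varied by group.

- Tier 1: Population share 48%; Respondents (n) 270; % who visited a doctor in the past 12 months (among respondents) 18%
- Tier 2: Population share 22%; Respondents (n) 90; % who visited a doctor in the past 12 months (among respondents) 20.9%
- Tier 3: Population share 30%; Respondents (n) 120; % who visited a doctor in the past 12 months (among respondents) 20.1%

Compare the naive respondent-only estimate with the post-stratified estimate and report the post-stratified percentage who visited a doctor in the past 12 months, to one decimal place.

19.3%

Unadjusted (pooled respondent) estimate weights by respondent counts:
  (270/480)×18 + (90/480)×20.9 + (120/480)×20.1 = 19.0688%
Post-stratifying to population shares instead:
  0.48×18 + 0.22×20.9 + 0.3×20.1 = 19.268%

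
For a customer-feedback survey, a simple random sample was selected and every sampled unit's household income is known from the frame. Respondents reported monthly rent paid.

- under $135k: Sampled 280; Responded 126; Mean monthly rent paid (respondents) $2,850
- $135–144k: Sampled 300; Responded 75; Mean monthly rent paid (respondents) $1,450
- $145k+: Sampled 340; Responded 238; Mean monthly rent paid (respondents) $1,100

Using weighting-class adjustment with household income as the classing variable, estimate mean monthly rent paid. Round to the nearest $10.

$1,750

Response rates by class: under $135k 126/280 = 45%, $135–144k 75/300 = 25%, $145k+ 238/340 = 70%.
Each respondent's weight = sampled/responded in their class; summing within a class gives n_sampled, so:
  under $135k: 280 × 2850 = 798,000
  $135–144k: 300 × 1450 = 435,000
  $145k+: 340 × 1100 = 374,000
Adjusted estimate = 1,607,000 / 920 = 1746.74 → $1,750.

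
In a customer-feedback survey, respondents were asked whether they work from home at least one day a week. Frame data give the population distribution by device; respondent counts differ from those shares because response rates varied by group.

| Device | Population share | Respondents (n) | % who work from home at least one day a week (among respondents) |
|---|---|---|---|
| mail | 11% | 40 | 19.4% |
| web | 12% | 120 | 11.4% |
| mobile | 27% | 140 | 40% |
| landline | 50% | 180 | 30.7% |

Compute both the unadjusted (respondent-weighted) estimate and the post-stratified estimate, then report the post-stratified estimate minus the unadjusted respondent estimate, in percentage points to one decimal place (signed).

Without adjustment, the pooled respondent share is:
  (40/480)×19.4 + (120/480)×11.4 + (140/480)×40 + (180/480)×30.7 = 27.6458%
Post-stratifying to population shares instead:
  0.11×19.4 + 0.12×11.4 + 0.27×40 + 0.5×30.7 = 29.652%
Difference = 29.652 − 27.6458 = 2.0062 pp.

+2.0 percentage points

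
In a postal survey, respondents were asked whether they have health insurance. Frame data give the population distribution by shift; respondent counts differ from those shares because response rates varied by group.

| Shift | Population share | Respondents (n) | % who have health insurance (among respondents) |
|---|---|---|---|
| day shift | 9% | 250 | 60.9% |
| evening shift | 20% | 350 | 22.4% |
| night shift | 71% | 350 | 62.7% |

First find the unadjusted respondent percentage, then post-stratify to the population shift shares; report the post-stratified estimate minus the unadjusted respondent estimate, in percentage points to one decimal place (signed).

Unadjusted (pooled respondent) estimate weights by respondent counts:
  (250/950)×60.9 + (350/950)×22.4 + (350/950)×62.7 = 47.3789%
Post-stratifying to population shares instead:
  0.09×60.9 + 0.2×22.4 + 0.71×62.7 = 54.478%
Difference = 54.478 − 47.3789 = 7.0991 pp.

+7.1 percentage points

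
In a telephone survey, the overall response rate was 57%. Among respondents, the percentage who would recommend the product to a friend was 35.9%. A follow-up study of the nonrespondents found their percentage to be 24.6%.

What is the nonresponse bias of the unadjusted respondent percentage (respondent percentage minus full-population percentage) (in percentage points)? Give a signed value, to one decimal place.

+4.9 percentage points

Nonresponse fraction = 1 − 0.57 = 0.43.
Bias = (nonresponse fraction) × (respondent percentage − nonrespondent percentage)
     = 0.43 × (35.9 − 24.6) = 0.43 × 11.3 = 4.859.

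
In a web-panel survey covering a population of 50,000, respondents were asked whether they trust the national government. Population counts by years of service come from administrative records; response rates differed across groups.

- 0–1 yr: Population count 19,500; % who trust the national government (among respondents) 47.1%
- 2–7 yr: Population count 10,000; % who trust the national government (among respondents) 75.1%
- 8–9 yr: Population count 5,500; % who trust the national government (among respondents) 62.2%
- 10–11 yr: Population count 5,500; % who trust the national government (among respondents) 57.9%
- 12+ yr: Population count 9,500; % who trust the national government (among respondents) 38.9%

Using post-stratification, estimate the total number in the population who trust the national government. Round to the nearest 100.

27,000

Estimated count per cell = population count × respondent percentage:
  0–1 yr: 19,500 × 47.1% = 9184.5
  2–7 yr: 10,000 × 75.1% = 7510
  8–9 yr: 5,500 × 62.2% = 3421
  10–11 yr: 5,500 × 57.9% = 3184.5
  12+ yr: 9,500 × 38.9% = 3695.5
Estimated total = 26995.5 → 27,000.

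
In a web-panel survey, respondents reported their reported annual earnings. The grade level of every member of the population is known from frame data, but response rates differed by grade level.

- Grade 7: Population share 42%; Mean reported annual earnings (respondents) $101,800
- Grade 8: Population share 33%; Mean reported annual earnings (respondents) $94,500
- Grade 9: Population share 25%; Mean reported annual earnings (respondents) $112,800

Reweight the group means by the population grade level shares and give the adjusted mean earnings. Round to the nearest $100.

Each cell contributes population-share × respondent value:
  Grade 7: 0.42 × 101,800 = 42,756
  Grade 8: 0.33 × 94,500 = 31,185
  Grade 9: 0.25 × 112,800 = 28,200
Post-stratified estimate = 102,141 → $102,100.

$102,100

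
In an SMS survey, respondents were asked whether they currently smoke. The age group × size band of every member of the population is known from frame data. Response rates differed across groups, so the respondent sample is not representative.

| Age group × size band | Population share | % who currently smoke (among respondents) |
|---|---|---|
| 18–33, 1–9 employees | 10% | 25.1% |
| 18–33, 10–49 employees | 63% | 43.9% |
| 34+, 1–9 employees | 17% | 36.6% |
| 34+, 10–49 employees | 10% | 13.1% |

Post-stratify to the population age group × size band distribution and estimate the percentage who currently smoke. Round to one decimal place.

37.7%

Reweight to the known age group × size band distribution:
  18–33, 1–9 employees: 0.1 × 25.1 = 2.51
  18–33, 10–49 employees: 0.63 × 43.9 = 27.657
  34+, 1–9 employees: 0.17 × 36.6 = 6.222
  34+, 10–49 employees: 0.1 × 13.1 = 1.31
Post-stratified estimate = 37.699 → 37.7%.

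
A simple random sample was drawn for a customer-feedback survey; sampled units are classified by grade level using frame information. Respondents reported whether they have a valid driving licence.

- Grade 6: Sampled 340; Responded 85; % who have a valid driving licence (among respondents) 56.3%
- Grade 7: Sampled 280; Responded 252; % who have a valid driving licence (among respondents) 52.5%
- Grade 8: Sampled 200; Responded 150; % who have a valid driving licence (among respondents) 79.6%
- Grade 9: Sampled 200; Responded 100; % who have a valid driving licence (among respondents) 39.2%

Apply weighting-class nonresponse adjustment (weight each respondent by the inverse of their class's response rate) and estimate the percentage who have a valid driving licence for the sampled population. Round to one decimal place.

56.5%

Class response rates: Grade 6 85/340 = 25%, Grade 7 252/280 = 90%, Grade 8 150/200 = 75%, Grade 9 100/200 = 50%.
Each respondent's weight = sampled/responded in their class; summing within a class gives n_sampled, so:
  Grade 6: 340 × 56.3 = 19,142
  Grade 7: 280 × 52.5 = 14,700
  Grade 8: 200 × 79.6 = 15920
  Grade 9: 200 × 39.2 = 7840
Adjusted estimate = 57,602 / 1,020 = 56.4725 → 56.5%.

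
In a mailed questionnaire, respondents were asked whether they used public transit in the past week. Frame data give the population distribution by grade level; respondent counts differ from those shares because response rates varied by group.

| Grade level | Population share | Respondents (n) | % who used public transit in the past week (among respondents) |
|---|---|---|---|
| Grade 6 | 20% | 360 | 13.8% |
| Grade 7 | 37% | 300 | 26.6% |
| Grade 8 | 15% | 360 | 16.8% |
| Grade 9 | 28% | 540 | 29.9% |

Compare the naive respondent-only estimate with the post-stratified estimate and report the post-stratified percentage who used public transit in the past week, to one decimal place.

23.5%

Unadjusted (pooled respondent) estimate weights by respondent counts:
  (360/1560)×13.8 + (300/1560)×26.6 + (360/1560)×16.8 + (540/1560)×29.9 = 22.5269%
Post-stratifying to population shares instead:
  0.2×13.8 + 0.37×26.6 + 0.15×16.8 + 0.28×29.9 = 23.494%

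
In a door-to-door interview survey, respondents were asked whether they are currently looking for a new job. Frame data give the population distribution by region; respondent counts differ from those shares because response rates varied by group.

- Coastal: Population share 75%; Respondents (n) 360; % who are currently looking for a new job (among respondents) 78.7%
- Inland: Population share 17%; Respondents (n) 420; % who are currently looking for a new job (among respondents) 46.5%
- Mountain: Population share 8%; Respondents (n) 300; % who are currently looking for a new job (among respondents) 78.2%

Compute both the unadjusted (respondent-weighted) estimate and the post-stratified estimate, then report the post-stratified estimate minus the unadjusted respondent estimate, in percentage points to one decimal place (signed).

Naive respondent-only estimate (weights = respondent counts):
  (360/1080)×78.7 + (420/1080)×46.5 + (300/1080)×78.2 = 66.0389%
Reweighting by population region shares:
  0.75×78.7 + 0.17×46.5 + 0.08×78.2 = 73.186%
Difference = 73.186 − 66.0389 = 7.1471 pp.

+7.1 percentage points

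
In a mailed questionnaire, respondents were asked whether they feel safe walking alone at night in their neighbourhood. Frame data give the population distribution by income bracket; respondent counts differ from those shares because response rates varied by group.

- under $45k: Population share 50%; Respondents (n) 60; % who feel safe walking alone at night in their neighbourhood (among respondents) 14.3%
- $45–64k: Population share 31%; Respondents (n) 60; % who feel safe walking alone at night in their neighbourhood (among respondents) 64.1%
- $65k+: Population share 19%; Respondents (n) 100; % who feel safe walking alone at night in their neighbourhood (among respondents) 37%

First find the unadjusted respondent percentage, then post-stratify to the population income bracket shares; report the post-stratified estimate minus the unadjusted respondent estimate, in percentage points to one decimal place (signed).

-4.1 percentage points

Naive respondent-only estimate (weights = respondent counts):
  (60/220)×14.3 + (60/220)×64.1 + (100/220)×37 = 38.2%
Post-stratifying to population shares instead:
  0.5×14.3 + 0.31×64.1 + 0.19×37 = 34.051%
Difference = 34.051 − 38.2 = -4.149 pp.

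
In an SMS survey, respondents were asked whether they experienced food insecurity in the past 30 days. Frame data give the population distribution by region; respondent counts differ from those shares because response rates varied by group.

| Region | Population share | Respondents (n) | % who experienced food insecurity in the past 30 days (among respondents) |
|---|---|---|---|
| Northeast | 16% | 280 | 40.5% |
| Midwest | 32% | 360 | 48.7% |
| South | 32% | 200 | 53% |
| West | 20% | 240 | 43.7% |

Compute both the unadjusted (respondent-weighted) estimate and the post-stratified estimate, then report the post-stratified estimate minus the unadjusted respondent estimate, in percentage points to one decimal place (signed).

Naive respondent-only estimate (weights = respondent counts):
  (280/1080)×40.5 + (360/1080)×48.7 + (200/1080)×53 + (240/1080)×43.7 = 46.2593%
Post-stratified estimate weights by population shares:
  0.16×40.5 + 0.32×48.7 + 0.32×53 + 0.2×43.7 = 47.764%
Difference = 47.764 − 46.2593 = 1.5047 pp.

+1.5 percentage points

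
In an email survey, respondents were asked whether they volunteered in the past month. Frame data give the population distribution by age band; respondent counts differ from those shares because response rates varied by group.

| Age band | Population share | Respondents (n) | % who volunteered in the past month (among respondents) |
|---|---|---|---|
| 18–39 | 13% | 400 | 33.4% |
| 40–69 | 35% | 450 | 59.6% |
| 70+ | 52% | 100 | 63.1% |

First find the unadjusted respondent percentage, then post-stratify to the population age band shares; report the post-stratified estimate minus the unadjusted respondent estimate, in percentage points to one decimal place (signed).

Without adjustment, the pooled respondent share is:
  (400/950)×33.4 + (450/950)×59.6 + (100/950)×63.1 = 48.9368%
Reweighting by population age band shares:
  0.13×33.4 + 0.35×59.6 + 0.52×63.1 = 58.014%
Difference = 58.014 − 48.9368 = 9.0772 pp.

+9.1 percentage points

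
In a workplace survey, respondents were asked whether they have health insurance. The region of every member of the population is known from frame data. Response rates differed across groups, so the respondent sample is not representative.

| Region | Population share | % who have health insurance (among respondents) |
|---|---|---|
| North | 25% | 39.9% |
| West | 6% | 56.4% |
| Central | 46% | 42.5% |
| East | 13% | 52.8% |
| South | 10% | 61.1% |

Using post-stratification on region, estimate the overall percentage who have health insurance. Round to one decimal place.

45.9%

Weight each group's respondent value by its population share:
  North: 0.25 × 39.9 = 9.975
  West: 0.06 × 56.4 = 3.384
  Central: 0.46 × 42.5 = 19.55
  East: 0.13 × 52.8 = 6.864
  South: 0.1 × 61.1 = 6.11
Post-stratified estimate = 45.883 → 45.9%.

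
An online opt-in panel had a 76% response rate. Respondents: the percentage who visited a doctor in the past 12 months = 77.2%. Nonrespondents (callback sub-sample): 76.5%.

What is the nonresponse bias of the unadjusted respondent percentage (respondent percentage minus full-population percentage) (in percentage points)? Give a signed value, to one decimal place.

Nonresponse fraction = 1 − 0.76 = 0.24.
Bias = (nonresponse fraction) × (respondent percentage − nonrespondent percentage)
     = 0.24 × (77.2 − 76.5) = 0.24 × 0.7 = 0.168.

+0.2 percentage points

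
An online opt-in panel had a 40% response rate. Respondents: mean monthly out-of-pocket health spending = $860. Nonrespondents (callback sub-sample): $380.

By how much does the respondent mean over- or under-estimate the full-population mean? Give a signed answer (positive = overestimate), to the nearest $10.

Nonresponse fraction = 1 − 0.4 = 0.6.
Bias = (nonresponse fraction) × (respondent mean − nonrespondent mean)
     = 0.6 × (860 − 380) = 0.6 × 480 = 288.

+$290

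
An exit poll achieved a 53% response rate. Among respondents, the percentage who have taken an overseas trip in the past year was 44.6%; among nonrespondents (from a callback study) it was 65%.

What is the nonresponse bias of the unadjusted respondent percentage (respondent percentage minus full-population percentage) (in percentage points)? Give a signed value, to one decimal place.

-9.6 percentage points

Nonresponse fraction = 1 − 0.53 = 0.47.
Bias = (nonresponse fraction) × (respondent percentage − nonrespondent percentage)
     = 0.47 × (44.6 − 65) = 0.47 × -20.4 = -9.588.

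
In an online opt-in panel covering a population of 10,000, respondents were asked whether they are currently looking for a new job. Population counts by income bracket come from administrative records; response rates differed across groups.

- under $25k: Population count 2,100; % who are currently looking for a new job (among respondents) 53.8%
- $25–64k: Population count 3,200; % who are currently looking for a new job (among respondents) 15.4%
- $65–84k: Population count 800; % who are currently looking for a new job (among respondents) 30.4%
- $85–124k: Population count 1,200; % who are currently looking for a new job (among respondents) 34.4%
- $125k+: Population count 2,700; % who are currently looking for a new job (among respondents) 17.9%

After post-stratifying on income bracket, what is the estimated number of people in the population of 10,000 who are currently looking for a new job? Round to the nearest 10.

2,760

Estimated count per cell = population count × respondent percentage:
  under $25k: 2,100 × 53.8% = 1129.8
  $25–64k: 3,200 × 15.4% = 492.8
  $65–84k: 800 × 30.4% = 243.2
  $85–124k: 1,200 × 34.4% = 412.8
  $125k+: 2,700 × 17.9% = 483.3
Estimated total = 2761.9 → 2,760.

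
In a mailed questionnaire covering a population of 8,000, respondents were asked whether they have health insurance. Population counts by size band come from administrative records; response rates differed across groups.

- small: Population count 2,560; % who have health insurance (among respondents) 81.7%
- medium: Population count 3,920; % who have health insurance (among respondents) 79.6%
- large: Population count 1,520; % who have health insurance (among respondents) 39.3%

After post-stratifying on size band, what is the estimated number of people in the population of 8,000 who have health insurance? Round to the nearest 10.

5,810

Estimated count per cell = population count × respondent percentage:
  small: 2,560 × 81.7% = 2091.52
  medium: 3,920 × 79.6% = 3120.32
  large: 1,520 × 39.3% = 597.36
Estimated total = 5809.2 → 5,810.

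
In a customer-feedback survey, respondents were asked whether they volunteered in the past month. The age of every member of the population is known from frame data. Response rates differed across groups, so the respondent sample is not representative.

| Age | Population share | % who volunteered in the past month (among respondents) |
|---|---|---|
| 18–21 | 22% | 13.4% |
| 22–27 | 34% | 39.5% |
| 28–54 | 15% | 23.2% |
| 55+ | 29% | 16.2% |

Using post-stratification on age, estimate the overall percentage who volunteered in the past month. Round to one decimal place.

Reweight to the known age distribution:
  18–21: 0.22 × 13.4 = 2.948
  22–27: 0.34 × 39.5 = 13.43
  28–54: 0.15 × 23.2 = 3.48
  55+: 0.29 × 16.2 = 4.698
Post-stratified estimate = 24.556 → 24.6%.

24.6%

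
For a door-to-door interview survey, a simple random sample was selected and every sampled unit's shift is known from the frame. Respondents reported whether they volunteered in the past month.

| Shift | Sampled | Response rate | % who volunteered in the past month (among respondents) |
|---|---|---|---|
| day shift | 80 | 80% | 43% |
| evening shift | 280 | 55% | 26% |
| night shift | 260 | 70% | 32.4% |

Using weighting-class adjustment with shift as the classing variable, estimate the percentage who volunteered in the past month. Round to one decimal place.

Weighting each respondent by the inverse class response rate inflates each class back to its sampled size, so the class weight is n_sampled:
  day shift: 80 × 43 = 3440
  evening shift: 280 × 26 = 7280
  night shift: 260 × 32.4 = 8424
Adjusted estimate = 19,144 / 620 = 30.8774 → 30.9%.

30.9%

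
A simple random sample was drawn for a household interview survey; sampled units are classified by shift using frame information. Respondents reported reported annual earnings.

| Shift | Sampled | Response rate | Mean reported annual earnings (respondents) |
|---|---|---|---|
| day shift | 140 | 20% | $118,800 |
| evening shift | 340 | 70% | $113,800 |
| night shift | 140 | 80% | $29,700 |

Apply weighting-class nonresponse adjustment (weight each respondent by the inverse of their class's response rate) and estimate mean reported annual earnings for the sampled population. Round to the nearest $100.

$95,900

With weight = n_sampled/n_responded per class, the weighted class total is n_sampled:
  day shift: 140 × 118,800 = 16,632,000
  evening shift: 340 × 113,800 = 38,692,000
  night shift: 140 × 29,700 = 4,158,000
Adjusted estimate = 59,482,000 / 620 = 95938.7 → $95,900.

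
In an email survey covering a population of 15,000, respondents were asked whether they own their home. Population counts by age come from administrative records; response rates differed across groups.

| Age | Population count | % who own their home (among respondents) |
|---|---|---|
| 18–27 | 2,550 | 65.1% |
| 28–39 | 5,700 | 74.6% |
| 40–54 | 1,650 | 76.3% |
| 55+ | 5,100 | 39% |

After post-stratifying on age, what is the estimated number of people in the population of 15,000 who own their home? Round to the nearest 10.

Estimated count per cell = population count × respondent percentage:
  18–27: 2,550 × 65.1% = 1660.05
  28–39: 5,700 × 74.6% = 4252.2
  40–54: 1,650 × 76.3% = 1258.95
  55+: 5,100 × 39% = 1989
Estimated total = 9160.2 → 9,160.

9,160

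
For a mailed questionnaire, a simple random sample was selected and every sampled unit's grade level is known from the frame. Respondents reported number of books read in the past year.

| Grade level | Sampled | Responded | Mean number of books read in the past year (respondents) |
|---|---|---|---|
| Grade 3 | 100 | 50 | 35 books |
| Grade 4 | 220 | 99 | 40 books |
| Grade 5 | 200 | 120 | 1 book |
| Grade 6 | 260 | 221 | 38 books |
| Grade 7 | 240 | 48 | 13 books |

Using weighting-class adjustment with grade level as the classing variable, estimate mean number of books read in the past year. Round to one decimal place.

Response rates by class: Grade 3 50/100 = 50%, Grade 4 99/220 = 45%, Grade 5 120/200 = 60%, Grade 6 221/260 = 85%, Grade 7 48/240 = 20%.
Weighting each respondent by the inverse class response rate inflates each class back to its sampled size, so the class weight is n_sampled:
  Grade 3: 100 × 35 = 3500
  Grade 4: 220 × 40 = 8800
  Grade 5: 200 × 1 = 200
  Grade 6: 260 × 38 = 9880
  Grade 7: 240 × 13 = 3120
Adjusted estimate = 25,500 / 1,020 = 25 → 25.0.

25.0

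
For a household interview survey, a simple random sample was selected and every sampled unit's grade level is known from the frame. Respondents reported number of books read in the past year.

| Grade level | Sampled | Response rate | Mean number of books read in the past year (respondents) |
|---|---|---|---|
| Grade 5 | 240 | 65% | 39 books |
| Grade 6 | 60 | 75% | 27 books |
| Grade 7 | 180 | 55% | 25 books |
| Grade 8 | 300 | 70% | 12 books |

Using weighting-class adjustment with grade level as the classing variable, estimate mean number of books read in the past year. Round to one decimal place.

Each respondent's weight = sampled/responded in their class; summing within a class gives n_sampled, so:
  Grade 5: 240 × 39 = 9360
  Grade 6: 60 × 27 = 1620
  Grade 7: 180 × 25 = 4500
  Grade 8: 300 × 12 = 3600
Adjusted estimate = 19,080 / 780 = 24.4615 → 24.5.

24.5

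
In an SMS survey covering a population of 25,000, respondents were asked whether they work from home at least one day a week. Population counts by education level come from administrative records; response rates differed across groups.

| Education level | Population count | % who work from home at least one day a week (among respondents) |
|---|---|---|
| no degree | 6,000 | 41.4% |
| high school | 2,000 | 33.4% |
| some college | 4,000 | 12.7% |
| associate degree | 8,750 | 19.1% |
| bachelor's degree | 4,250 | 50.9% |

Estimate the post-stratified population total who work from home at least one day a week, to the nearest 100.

Each cell contributes its population count × the respondent rate:
  no degree: 6,000 × 41.4% = 2484
  high school: 2,000 × 33.4% = 668
  some college: 4,000 × 12.7% = 508
  associate degree: 8,750 × 19.1% = 1671.25
  bachelor's degree: 4,250 × 50.9% = 2163.25
Estimated total = 7494.5 → 7,500.

7,500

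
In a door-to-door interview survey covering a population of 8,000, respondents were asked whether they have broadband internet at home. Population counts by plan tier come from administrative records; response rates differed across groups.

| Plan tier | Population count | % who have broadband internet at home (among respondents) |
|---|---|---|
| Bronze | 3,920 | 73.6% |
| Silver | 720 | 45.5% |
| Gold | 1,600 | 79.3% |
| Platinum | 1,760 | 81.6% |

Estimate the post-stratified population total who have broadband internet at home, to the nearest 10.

Apply each group's respondent rate to its population count:
  Bronze: 3,920 × 73.6% = 2885.12
  Silver: 720 × 45.5% = 327.6
  Gold: 1,600 × 79.3% = 1268.8
  Platinum: 1,760 × 81.6% = 1436.16
Estimated total = 5917.68 → 5,920.

5,920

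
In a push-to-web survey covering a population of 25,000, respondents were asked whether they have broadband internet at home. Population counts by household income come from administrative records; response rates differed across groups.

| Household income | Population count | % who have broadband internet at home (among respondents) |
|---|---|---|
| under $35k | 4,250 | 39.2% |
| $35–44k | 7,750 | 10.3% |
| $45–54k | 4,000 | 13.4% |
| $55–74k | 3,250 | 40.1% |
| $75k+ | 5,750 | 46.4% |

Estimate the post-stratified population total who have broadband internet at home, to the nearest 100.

7,000

Each cell contributes its population count × the respondent rate:
  under $35k: 4,250 × 39.2% = 1666
  $35–44k: 7,750 × 10.3% = 798.25
  $45–54k: 4,000 × 13.4% = 536
  $55–74k: 3,250 × 40.1% = 1303.25
  $75k+: 5,750 × 46.4% = 2668
Estimated total = 6971.5 → 7,000.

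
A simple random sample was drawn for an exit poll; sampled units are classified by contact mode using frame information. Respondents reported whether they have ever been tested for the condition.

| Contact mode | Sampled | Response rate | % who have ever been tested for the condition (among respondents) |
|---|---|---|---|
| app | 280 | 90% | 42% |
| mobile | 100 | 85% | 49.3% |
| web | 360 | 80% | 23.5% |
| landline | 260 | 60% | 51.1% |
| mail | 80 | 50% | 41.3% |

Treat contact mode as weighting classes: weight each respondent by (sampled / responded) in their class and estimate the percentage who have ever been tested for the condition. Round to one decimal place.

Weighting each respondent by the inverse class response rate inflates each class back to its sampled size, so the class weight is n_sampled:
  app: 280 × 42 = 11,760
  mobile: 100 × 49.3 = 4930
  web: 360 × 23.5 = 8460
  landline: 260 × 51.1 = 13,286
  mail: 80 × 41.3 = 3304
Adjusted estimate = 41,740 / 1,080 = 38.6481 → 38.6%.

38.6%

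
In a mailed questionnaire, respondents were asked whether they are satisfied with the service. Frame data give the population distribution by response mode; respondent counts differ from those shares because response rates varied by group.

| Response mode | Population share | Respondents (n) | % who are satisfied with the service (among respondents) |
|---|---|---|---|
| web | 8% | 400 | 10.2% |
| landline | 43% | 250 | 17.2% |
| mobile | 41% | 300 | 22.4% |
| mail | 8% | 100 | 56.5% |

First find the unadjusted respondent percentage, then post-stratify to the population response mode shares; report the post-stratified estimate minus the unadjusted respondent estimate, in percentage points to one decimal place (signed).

+2.2 percentage points

Naive respondent-only estimate (weights = respondent counts):
  (400/1050)×10.2 + (250/1050)×17.2 + (300/1050)×22.4 + (100/1050)×56.5 = 19.7619%
Post-stratified estimate weights by population shares:
  0.08×10.2 + 0.43×17.2 + 0.41×22.4 + 0.08×56.5 = 21.916%
Difference = 21.916 − 19.7619 = 2.1541 pp.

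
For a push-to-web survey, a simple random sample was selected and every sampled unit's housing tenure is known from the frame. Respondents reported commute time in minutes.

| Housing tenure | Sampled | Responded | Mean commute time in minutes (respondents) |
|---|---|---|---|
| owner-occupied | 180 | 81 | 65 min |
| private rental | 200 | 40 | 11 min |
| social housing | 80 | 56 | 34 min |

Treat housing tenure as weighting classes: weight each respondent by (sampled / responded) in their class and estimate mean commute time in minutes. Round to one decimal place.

36.1

Class response rates: owner-occupied 81/180 = 45%, private rental 40/200 = 20%, social housing 56/80 = 70%.
Inverse-response-rate weighting restores each class to its sampled count, so class totals weight by n_sampled:
  owner-occupied: 180 × 65 = 11,700
  private rental: 200 × 11 = 2200
  social housing: 80 × 34 = 2720
Adjusted estimate = 16,620 / 460 = 36.1304 → 36.1.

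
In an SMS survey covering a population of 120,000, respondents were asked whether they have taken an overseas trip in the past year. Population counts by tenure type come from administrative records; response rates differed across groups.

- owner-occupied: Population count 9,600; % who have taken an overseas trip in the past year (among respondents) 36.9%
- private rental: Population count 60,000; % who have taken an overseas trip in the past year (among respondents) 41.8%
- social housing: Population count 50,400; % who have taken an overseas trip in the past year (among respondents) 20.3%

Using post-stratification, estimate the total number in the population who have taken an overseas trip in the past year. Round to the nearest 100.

38,900

Each cell contributes its population count × the respondent rate:
  owner-occupied: 9,600 × 36.9% = 3542.4
  private rental: 60,000 × 41.8% = 25,080
  social housing: 50,400 × 20.3% = 10231.2
Estimated total = 38853.6 → 38,900.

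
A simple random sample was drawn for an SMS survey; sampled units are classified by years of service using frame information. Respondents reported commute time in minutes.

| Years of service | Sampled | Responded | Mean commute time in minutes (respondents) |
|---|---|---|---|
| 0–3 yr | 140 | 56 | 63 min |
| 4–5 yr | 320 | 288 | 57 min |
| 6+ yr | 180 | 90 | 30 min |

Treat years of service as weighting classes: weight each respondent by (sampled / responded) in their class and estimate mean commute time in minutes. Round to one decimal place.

50.7

Class response rates: 0–3 yr 56/140 = 40%, 4–5 yr 288/320 = 90%, 6+ yr 90/180 = 50%.
Weighting each respondent by the inverse class response rate inflates each class back to its sampled size, so the class weight is n_sampled:
  0–3 yr: 140 × 63 = 8820
  4–5 yr: 320 × 57 = 18,240
  6+ yr: 180 × 30 = 5400
Adjusted estimate = 32,460 / 640 = 50.7188 → 50.7.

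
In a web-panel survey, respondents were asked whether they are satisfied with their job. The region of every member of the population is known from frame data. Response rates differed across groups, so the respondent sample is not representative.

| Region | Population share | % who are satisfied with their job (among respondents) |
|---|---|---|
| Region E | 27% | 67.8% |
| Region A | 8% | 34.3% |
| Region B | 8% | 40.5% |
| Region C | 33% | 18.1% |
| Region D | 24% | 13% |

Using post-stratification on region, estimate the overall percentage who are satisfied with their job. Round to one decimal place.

Weight each group's respondent value by its population share:
  Region E: 0.27 × 67.8 = 18.306
  Region A: 0.08 × 34.3 = 2.744
  Region B: 0.08 × 40.5 = 3.24
  Region C: 0.33 × 18.1 = 5.973
  Region D: 0.24 × 13 = 3.12
Post-stratified estimate = 33.383 → 33.4%.

33.4%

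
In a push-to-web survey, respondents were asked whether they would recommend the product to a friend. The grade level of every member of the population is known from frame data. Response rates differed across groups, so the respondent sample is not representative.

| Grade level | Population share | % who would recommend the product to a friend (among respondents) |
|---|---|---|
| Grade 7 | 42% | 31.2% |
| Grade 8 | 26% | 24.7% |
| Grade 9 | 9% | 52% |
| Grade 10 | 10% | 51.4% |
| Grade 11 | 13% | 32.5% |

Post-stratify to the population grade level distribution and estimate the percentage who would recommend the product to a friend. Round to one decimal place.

33.6%

Weight each group's respondent value by its population share:
  Grade 7: 0.42 × 31.2 = 13.104
  Grade 8: 0.26 × 24.7 = 6.422
  Grade 9: 0.09 × 52 = 4.68
  Grade 10: 0.1 × 51.4 = 5.14
  Grade 11: 0.13 × 32.5 = 4.225
Post-stratified estimate = 33.571 → 33.6%.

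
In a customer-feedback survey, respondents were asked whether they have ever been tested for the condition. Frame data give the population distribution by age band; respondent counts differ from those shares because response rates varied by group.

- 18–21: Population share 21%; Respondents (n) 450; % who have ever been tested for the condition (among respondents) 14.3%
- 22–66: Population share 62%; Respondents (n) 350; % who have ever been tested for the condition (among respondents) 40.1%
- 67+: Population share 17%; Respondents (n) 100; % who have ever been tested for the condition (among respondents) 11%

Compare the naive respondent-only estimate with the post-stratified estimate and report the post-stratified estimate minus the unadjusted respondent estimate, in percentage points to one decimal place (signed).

Without adjustment, the pooled respondent share is:
  (450/900)×14.3 + (350/900)×40.1 + (100/900)×11 = 23.9667%
Post-stratifying to population shares instead:
  0.21×14.3 + 0.62×40.1 + 0.17×11 = 29.735%
Difference = 29.735 − 23.9667 = 5.7683 pp.

+5.8 percentage points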